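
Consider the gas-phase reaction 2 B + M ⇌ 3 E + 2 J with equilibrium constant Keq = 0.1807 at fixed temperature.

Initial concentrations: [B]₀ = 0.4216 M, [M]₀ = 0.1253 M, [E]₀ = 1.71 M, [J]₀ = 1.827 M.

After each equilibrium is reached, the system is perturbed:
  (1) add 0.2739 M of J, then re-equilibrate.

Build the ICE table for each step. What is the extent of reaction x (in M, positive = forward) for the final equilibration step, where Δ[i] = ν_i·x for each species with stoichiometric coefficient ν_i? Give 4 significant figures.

x = -0.01763 M

Q₀ = 749.4 vs Keq = 0.1807 ⇒ Q>K, reverse
Step 1:
                    B           M           E           J
  init         0.4216      0.1253        1.71       1.827
  Δ            0.7991      0.3995      -1.199     -0.7991
  eq            1.221      0.5248      0.5114       1.028
  solve Keq expr → x = -0.3995; check Q = 0.1807
Then add 0.2739 M of J.
Step 2:
                    B           M           E           J
  init          1.221      0.5248      0.5114       1.302
  Δ           0.03526     0.01763    -0.05289    -0.03526
  eq            1.256      0.5425      0.4585       1.267
  solve Keq expr → x = -0.01763; check Q = 0.1807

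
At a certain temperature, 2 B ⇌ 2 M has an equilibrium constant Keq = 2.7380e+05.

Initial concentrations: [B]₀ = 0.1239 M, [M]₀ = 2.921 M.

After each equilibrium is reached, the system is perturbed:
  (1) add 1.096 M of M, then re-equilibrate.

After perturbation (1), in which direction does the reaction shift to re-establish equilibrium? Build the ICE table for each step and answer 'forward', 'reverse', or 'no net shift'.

Direction: reverse

Q₀ = 555.8 vs Keq = 2.7380e+05 ⇒ Q<K, forward
Step 1:
                    B           M
  init         0.1239       2.921
  Δ           -0.1181      0.1181
  eq         0.005808       3.039
  solve Keq expr → x = 0.05905; check Q = 2.7380e+05
Then add 1.096 M of M.
Step 2:
                    B           M
  init       0.005808       4.135
  Δ          0.002091   -0.002091
  eq         0.007899       4.133
  solve Keq expr → x = -0.001045; check Q = 2.7380e+05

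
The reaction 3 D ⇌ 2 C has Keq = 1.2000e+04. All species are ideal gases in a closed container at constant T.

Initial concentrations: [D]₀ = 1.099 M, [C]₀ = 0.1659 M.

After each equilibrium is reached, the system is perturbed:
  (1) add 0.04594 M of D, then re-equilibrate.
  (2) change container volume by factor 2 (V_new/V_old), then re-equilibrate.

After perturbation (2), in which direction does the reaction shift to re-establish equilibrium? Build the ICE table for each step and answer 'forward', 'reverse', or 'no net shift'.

Q₀ = 0.02073 vs Keq = 1.2000e+04 ⇒ Q<K, forward
Step 1:
                   D          C
  Initial      1.099     0.1659
  Change      -1.059     0.7061
  Equil      0.03987      0.872
  solve Keq expr → x = 0.353; check Q = 1.2000e+04
Then add 0.04594 M of D.
Step 2:
                   D          C
  Initial    0.08581      0.872
  Change    -0.04503    0.03002
  Equil      0.04078      0.902
  solve Keq expr → x = 0.01501; check Q = 1.2000e+04
Then change container volume by factor 2 (V_new/V_old).
Step 3:
                   D          C
  Initial    0.02039      0.451
  Change    0.005168  -0.003446
  Equil      0.02556     0.4476
  solve Keq expr → x = -0.001723; check Q = 1.2000e+04

Direction: reverse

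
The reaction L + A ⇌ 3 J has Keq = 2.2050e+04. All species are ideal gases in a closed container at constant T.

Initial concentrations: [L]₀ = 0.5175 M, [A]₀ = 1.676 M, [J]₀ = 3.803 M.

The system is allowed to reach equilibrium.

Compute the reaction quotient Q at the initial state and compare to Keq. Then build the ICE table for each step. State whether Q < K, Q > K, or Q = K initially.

Q₀ = 63.42; Q < K (proceeds forward)

Q₀ = 63.42 vs Keq = 2.2050e+04 ⇒ Q<K, forward
Step 1:
                  L         A         J
  I          0.5175     1.676     3.803
  C         -0.5116   -0.5116     1.535
  E        0.005923     1.164     5.338
  solve Keq expr → x = 0.5116; check Q = 2.2050e+04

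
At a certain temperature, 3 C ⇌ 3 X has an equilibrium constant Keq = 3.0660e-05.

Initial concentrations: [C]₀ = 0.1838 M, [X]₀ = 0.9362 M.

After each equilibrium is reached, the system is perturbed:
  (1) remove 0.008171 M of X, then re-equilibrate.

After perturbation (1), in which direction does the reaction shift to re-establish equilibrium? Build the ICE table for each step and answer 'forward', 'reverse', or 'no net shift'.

Q₀ = 132.2 vs Keq = 3.0660e-05 ⇒ Q>K, reverse
Step 1:
                  C         X
  init       0.1838    0.9362
  Δ          0.9022   -0.9022
  eq          1.086   0.03399
  solve Keq expr → x = -0.3007; check Q = 3.0660e-05
Then remove 0.008171 M of X.
Step 2:
                  C         X
  init        1.086   0.02582
  Δ       -0.007923  0.007923
  eq          1.078   0.03374
  solve Keq expr → x = 0.002641; check Q = 3.0660e-05

Direction: forward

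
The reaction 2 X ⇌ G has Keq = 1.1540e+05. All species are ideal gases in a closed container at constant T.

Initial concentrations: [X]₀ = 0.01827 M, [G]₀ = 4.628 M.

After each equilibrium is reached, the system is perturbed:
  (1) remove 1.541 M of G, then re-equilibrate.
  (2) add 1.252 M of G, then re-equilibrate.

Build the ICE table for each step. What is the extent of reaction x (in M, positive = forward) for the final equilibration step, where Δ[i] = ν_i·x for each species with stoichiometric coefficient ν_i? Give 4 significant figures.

x = -4.7929e-04 M

Q₀ = 1.3865e+04 vs Keq = 1.1540e+05 ⇒ Q<K, forward
Step 1:
                    X           G
  Initial     0.01827       4.628
  Change     -0.01193    0.005967
  Equil      0.006337       4.634
  solve Keq expr → x = 0.005967; check Q = 1.1540e+05
Then remove 1.541 M of G.
Step 2:
                    X           G
  Initial    0.006337       3.093
  Change    -0.001159  5.7964e-04
  Equil      0.005178       3.094
  solve Keq expr → x = 5.7964e-04; check Q = 1.1540e+05
Then add 1.252 M of G.
Step 3:
                    X           G
  Initial    0.005178       4.346
  Change   9.5858e-04 -4.7929e-04
  Equil      0.006136       4.345
  solve Keq expr → x = -4.7929e-04; check Q = 1.1540e+05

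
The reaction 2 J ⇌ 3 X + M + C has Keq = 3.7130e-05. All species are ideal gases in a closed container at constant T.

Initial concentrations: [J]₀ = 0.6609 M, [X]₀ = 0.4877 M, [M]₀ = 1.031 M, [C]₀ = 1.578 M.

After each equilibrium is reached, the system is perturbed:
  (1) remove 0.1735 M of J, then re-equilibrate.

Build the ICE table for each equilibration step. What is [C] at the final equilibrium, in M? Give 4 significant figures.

Q₀ = 0.4321 vs Keq = 3.7130e-05 ⇒ Q>K, reverse
Step 1:
                  J         X         M         C
  I          0.6609    0.4877     1.031     1.578
  C           0.305   -0.4575   -0.1525   -0.1525
  E          0.9659   0.03024    0.8785     1.426
  solve Keq expr → x = -0.1525; check Q = 3.7130e-05
Then remove 0.1735 M of J.
Step 2:
                  J         X         M         C
  I          0.7924   0.03024    0.8785     1.426
  C        0.002444 -0.003665 -0.001222 -0.001222
  E          0.7948   0.02658    0.8773     1.424
  solve Keq expr → x = -0.001222; check Q = 3.7130e-05

[C]_eq = 1.424 M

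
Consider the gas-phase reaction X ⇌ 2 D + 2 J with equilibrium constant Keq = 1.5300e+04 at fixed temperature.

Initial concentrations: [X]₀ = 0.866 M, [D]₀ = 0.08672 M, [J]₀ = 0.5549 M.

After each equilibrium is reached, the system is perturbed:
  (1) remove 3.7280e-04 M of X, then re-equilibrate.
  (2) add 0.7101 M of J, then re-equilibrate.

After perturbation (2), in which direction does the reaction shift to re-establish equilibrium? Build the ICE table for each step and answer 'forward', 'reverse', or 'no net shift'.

Q₀ = 0.002674 vs Keq = 1.5300e+04 ⇒ Q<K, forward
Step 1:
                   X          D          J
  Initial      0.866    0.08672     0.5549
  Change     -0.8649       1.73       1.73
  Equil     0.001126      1.816      2.285
  solve Keq expr → x = 0.8649; check Q = 1.5300e+04
Then remove 3.7280e-04 M of X.
Step 2:
                   X          D          J
  Initial 7.5285e-04      1.816      2.285
  Change  3.7115e-04 -7.4230e-04 -7.4230e-04
  Equil     0.001124      1.816      2.284
  solve Keq expr → x = -3.7115e-04; check Q = 1.5300e+04
Then add 0.7101 M of J.
Step 3:
                   X          D          J
  Initial   0.001124      1.816      2.994
  Change  8.0211e-04  -0.001604  -0.001604
  Equil     0.001926      1.814      2.992
  solve Keq expr → x = -8.0211e-04; check Q = 1.5300e+04

Direction: reverse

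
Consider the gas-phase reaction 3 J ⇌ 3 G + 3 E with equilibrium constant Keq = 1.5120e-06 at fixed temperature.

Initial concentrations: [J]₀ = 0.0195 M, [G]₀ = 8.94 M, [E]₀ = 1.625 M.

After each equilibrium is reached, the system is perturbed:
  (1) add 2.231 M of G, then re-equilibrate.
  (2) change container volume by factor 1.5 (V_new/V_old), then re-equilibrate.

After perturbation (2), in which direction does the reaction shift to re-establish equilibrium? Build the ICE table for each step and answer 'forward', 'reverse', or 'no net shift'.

Q₀ = 4.1349e+08 vs Keq = 1.5120e-06 ⇒ Q>K, reverse
Step 1:
                   J          G          E
  I           0.0195       8.94      1.625
  C            1.622     -1.622     -1.622
  E            1.642      7.318   0.002575
  solve Keq expr → x = -0.5408; check Q = 1.5120e-06
Then add 2.231 M of G.
Step 2:
                   J          G          E
  I            1.642      9.549   0.002575
  C       6.0088e-04 -6.0088e-04 -6.0088e-04
  E            1.643      9.548   0.001974
  solve Keq expr → x = -2.0029e-04; check Q = 1.5120e-06
Then change container volume by factor 1.5 (V_new/V_old).
Step 3:
                   J          G          E
  I            1.095      6.365   0.001316
  C       -6.5677e-04 6.5677e-04 6.5677e-04
  E            1.094      6.366   0.001973
  solve Keq expr → x = 2.1892e-04; check Q = 1.5120e-06

Direction: forward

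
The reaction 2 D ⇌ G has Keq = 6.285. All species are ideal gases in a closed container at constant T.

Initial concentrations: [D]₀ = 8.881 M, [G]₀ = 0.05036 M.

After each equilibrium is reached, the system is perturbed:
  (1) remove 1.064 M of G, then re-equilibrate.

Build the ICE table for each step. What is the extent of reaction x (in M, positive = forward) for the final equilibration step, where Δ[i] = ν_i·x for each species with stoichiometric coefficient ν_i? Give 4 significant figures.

Q₀ = 6.3850e-04 vs Keq = 6.285 ⇒ Q<K, forward
Step 1:
                   D          G
  init         8.881    0.05036
  Δ           -8.075      4.037
  eq          0.8065      4.088
  solve Keq expr → x = 4.037; check Q = 6.285
Then remove 1.064 M of G.
Step 2:
                   D          G
  init        0.8065      3.024
  Δ          -0.1068    0.05338
  eq          0.6997      3.077
  solve Keq expr → x = 0.05338; check Q = 6.285

x = 0.05338 M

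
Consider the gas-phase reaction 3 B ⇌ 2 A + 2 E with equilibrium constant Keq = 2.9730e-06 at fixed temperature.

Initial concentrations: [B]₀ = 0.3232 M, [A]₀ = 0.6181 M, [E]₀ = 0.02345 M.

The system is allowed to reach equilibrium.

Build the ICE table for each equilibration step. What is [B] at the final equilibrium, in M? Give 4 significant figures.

[B]_eq = 0.3574 M

Q₀ = 0.006223 vs Keq = 2.9730e-06 ⇒ Q>K, reverse
Step 1:
                   B          A          E
  init        0.3232     0.6181    0.02345
  Δ          0.03425   -0.02283   -0.02283
  eq          0.3574     0.5953 6.1901e-04
  solve Keq expr → x = -0.01142; check Q = 2.9730e-06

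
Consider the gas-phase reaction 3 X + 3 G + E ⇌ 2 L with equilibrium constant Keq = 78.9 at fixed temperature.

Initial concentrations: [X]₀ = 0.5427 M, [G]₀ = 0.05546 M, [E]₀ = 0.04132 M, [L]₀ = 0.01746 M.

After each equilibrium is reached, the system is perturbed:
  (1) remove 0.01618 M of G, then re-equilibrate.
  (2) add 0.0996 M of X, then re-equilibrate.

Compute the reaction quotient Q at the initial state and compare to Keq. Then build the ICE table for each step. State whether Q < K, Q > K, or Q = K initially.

Q₀ = 270.6 vs Keq = 78.9 ⇒ Q>K, reverse
Step 1:
                  X         G         E         L
  init       0.5427   0.05546   0.04132   0.01746
  Δ        0.007957  0.007957  0.002652 -0.005305
  eq         0.5507   0.06342   0.04397   0.01216
  solve Keq expr → x = -0.002652; check Q = 78.9
Then remove 0.01618 M of G.
Step 2:
                  X         G         E         L
  init       0.5507   0.04724   0.04397   0.01216
  Δ        0.004434  0.004434  0.001478 -0.002956
  eq         0.5551   0.05167   0.04545  0.009199
  solve Keq expr → x = -0.001478; check Q = 78.9
Then add 0.0996 M of X.
Step 3:
                  X         G         E         L
  init       0.6547   0.05167   0.04545  0.009199
  Δ       -0.002415 -0.002415 -8.0495e-04   0.00161
  eq         0.6523   0.04926   0.04465   0.01081
  solve Keq expr → x = 8.0495e-04; check Q = 78.9

Q₀ = 270.6; Q > K (proceeds reverse)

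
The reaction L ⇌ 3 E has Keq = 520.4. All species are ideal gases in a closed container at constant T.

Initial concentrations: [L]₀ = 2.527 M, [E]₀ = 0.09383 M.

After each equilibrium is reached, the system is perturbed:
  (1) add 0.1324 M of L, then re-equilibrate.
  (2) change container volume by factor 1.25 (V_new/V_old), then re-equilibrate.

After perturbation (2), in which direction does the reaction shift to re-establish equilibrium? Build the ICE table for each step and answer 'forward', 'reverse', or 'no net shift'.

Direction: forward

Q₀ = 3.2690e-04 vs Keq = 520.4 ⇒ Q<K, forward
Step 1:
                   L          E
  init         2.527    0.09383
  Δ           -2.056      6.167
  eq          0.4715       6.26
  solve Keq expr → x = 2.056; check Q = 520.4
Then add 0.1324 M of L.
Step 2:
                   L          E
  init        0.6039       6.26
  Δ         -0.07773     0.2332
  eq          0.5262      6.494
  solve Keq expr → x = 0.07773; check Q = 520.4
Then change container volume by factor 1.25 (V_new/V_old).
Step 3:
                   L          E
  init        0.4209      5.195
  Δ          -0.1014     0.3042
  eq          0.3195      5.499
  solve Keq expr → x = 0.1014; check Q = 520.4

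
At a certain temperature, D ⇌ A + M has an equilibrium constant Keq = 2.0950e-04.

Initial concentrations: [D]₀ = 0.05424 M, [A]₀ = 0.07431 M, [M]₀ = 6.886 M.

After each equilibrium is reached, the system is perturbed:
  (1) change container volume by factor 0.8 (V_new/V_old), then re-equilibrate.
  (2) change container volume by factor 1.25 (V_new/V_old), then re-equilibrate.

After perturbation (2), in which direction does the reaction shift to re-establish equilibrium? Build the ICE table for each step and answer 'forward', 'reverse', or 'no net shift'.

Q₀ = 9.434 vs Keq = 2.0950e-04 ⇒ Q>K, reverse
Step 1:
                   D          A          M
  I          0.05424    0.07431      6.886
  C          0.07431   -0.07431   -0.07431
  E           0.1285 3.9536e-06      6.812
  solve Keq expr → x = -0.07431; check Q = 2.0950e-04
Then change container volume by factor 0.8 (V_new/V_old).
Step 2:
                   D          A          M
  I           0.1607 4.9419e-06      8.515
  C       9.8836e-07 -9.8836e-07 -9.8836e-07
  E           0.1607 3.9536e-06      8.515
  solve Keq expr → x = -9.8836e-07; check Q = 2.0950e-04
Then change container volume by factor 1.25 (V_new/V_old).
Step 3:
                   D          A          M
  I           0.1285 3.1629e-06      6.812
  C       -7.9069e-07 7.9069e-07 7.9069e-07
  E           0.1285 3.9536e-06      6.812
  solve Keq expr → x = 7.9069e-07; check Q = 2.0950e-04

Direction: forward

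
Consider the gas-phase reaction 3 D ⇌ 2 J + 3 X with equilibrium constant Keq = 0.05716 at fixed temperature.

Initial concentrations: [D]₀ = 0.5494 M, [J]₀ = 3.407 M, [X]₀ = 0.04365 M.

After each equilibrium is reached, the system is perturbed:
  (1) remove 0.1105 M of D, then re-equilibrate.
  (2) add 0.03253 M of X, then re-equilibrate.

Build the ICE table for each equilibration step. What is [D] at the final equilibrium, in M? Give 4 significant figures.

[D]_eq = 0.4402 M

Q₀ = 0.005821 vs Keq = 0.05716 ⇒ Q<K, forward
Step 1:
                    D           J           X
  I            0.5494       3.407     0.04365
  C          -0.04217     0.02812     0.04217
  E            0.5072       3.435     0.08582
  solve Keq expr → x = 0.01406; check Q = 0.05716
Then remove 0.1105 M of D.
Step 2:
                    D           J           X
  I            0.3967       3.435     0.08582
  C           0.01587    -0.01058    -0.01587
  E            0.4126       3.425     0.06996
  solve Keq expr → x = -0.005289; check Q = 0.05716
Then add 0.03253 M of X.
Step 3:
                    D           J           X
  I            0.4126       3.425      0.1025
  C           0.02758    -0.01839    -0.02758
  E            0.4402       3.406      0.0749
  solve Keq expr → x = -0.009195; check Q = 0.05716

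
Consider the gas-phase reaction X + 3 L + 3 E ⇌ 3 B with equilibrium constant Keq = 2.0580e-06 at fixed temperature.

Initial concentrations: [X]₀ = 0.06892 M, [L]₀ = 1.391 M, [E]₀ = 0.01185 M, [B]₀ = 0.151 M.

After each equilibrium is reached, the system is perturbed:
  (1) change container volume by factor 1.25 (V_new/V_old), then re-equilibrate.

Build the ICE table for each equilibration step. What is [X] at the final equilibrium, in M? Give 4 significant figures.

[X]_eq = 0.09509 M

Q₀ = 1.1154e+04 vs Keq = 2.0580e-06 ⇒ Q>K, reverse
Step 1:
                  X         L         E         B
  Initial   0.06892     1.391   0.01185     0.151
  Change    0.04982    0.1494    0.1494   -0.1494
  Equil      0.1187      1.54    0.1613  0.001553
  solve Keq expr → x = -0.04982; check Q = 2.0580e-06
Then change container volume by factor 1.25 (V_new/V_old).
Step 2:
                  X         L         E         B
  Initial   0.09499     1.232     0.129  0.001243
  Change  1.0565e-04 3.1696e-04 3.1696e-04 -3.1696e-04
  Equil     0.09509     1.233    0.1294 9.2575e-04
  solve Keq expr → x = -1.0565e-04; check Q = 2.0580e-06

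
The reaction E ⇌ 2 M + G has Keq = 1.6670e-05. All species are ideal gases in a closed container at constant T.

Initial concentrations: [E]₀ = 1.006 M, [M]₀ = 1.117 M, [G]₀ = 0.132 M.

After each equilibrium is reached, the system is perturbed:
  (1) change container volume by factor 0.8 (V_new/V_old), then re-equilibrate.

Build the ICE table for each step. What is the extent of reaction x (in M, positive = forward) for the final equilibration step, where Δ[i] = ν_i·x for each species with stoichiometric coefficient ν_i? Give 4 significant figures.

x = -1.1730e-05 M

Q₀ = 0.1637 vs Keq = 1.6670e-05 ⇒ Q>K, reverse
Step 1:
                   E          M          G
  Initial      1.006      1.117      0.132
  Change       0.132    -0.2639     -0.132
  Equil        1.138     0.8531 2.6069e-05
  solve Keq expr → x = -0.132; check Q = 1.6670e-05
Then change container volume by factor 0.8 (V_new/V_old).
Step 2:
                   E          M          G
  Initial      1.422      1.066 3.2586e-05
  Change  1.1730e-05 -2.3460e-05 -1.1730e-05
  Equil        1.422      1.066 2.0856e-05
  solve Keq expr → x = -1.1730e-05; check Q = 1.6670e-05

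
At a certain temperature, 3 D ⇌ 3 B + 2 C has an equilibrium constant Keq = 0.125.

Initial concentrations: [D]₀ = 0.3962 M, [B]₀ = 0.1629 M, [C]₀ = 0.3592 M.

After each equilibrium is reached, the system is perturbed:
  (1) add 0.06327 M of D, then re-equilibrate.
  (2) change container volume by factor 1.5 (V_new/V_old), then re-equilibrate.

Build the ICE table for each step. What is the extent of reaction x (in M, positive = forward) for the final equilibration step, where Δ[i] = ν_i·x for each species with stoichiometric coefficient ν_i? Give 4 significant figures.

x = 0.008102 M

Q₀ = 0.008968 vs Keq = 0.125 ⇒ Q<K, forward
Step 1:
                  D         B         C
  I          0.3962    0.1629    0.3592
  C        -0.09942   0.09942   0.06628
  E          0.2968    0.2623    0.4255
  solve Keq expr → x = 0.03314; check Q = 0.125
Then add 0.06327 M of D.
Step 2:
                  D         B         C
  I          0.3601    0.2623    0.4255
  C        -0.02562   0.02562   0.01708
  E          0.3344    0.2879    0.4426
  solve Keq expr → x = 0.00854; check Q = 0.125
Then change container volume by factor 1.5 (V_new/V_old).
Step 3:
                  D         B         C
  I           0.223     0.192     0.295
  C        -0.02431   0.02431    0.0162
  E          0.1986    0.2163    0.3112
  solve Keq expr → x = 0.008102; check Q = 0.125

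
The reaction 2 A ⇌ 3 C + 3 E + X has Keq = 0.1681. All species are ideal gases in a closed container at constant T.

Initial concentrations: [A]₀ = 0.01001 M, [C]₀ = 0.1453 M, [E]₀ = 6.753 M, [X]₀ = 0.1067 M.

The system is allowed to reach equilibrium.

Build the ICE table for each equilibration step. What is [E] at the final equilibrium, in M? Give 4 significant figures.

[E]_eq = 6.645 M

Q₀ = 1006 vs Keq = 0.1681 ⇒ Q>K, reverse
Step 1:
                  A         C         E         X
  init      0.01001    0.1453     6.753    0.1067
  Δ         0.07168   -0.1075   -0.1075  -0.03584
  eq        0.08169   0.03778     6.645   0.07086
  solve Keq expr → x = -0.03584; check Q = 0.1681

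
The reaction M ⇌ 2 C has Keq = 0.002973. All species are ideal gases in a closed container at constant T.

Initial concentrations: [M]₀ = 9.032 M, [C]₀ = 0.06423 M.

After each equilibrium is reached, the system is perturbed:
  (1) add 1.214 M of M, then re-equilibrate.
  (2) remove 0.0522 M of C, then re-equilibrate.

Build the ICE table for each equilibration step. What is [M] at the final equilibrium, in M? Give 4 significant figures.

Q₀ = 4.5676e-04 vs Keq = 0.002973 ⇒ Q<K, forward
Step 1:
                    M           C
  Initial       9.032     0.06423
  Change     -0.04959     0.09919
  Equil         8.982      0.1634
  solve Keq expr → x = 0.04959; check Q = 0.002973
Then add 1.214 M of M.
Step 2:
                    M           C
  Initial        10.2      0.1634
  Change    -0.005324     0.01065
  Equil         10.19      0.1741
  solve Keq expr → x = 0.005324; check Q = 0.002973
Then remove 0.0522 M of C.
Step 3:
                    M           C
  Initial       10.19      0.1219
  Change     -0.02599     0.05198
  Equil         10.17      0.1738
  solve Keq expr → x = 0.02599; check Q = 0.002973

[M]_eq = 10.17 M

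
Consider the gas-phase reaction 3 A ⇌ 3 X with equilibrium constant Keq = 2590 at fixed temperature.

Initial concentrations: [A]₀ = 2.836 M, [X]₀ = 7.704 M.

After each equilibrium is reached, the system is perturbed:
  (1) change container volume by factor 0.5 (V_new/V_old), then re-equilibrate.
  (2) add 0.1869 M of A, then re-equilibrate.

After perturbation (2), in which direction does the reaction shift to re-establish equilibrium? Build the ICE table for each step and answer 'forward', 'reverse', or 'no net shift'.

Direction: forward

Q₀ = 20.05 vs Keq = 2590 ⇒ Q<K, forward
Step 1:
                    A           X
  init          2.836       7.704
  Δ            -2.121       2.121
  eq           0.7154       9.825
  solve Keq expr → x = 0.7069; check Q = 2590
Then change container volume by factor 0.5 (V_new/V_old).
Step 2:
                    A           X
  init          1.431       19.65
  Δ                 0           0
  eq            1.431       19.65
  solve Keq expr → x = 0; check Q = 2590
Then add 0.1869 M of A.
Step 3:
                    A           X
  init          1.618       19.65
  Δ           -0.1742      0.1742
  eq            1.443       19.82
  solve Keq expr → x = 0.05807; check Q = 2590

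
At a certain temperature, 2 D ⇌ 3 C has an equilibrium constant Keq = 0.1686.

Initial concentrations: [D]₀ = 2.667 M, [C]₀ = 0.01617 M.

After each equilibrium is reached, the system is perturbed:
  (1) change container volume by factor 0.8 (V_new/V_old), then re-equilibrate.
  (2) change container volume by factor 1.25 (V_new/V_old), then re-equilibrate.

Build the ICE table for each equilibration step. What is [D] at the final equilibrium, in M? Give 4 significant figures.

Q₀ = 5.9441e-07 vs Keq = 0.1686 ⇒ Q<K, forward
Step 1:
                   D          C
  I            2.667    0.01617
  C           -0.589     0.8834
  E            2.078     0.8996
  solve Keq expr → x = 0.2945; check Q = 0.1686
Then change container volume by factor 0.8 (V_new/V_old).
Step 2:
                   D          C
  I            2.598      1.125
  C          0.04561   -0.06842
  E            2.643      1.056
  solve Keq expr → x = -0.02281; check Q = 0.1686
Then change container volume by factor 1.25 (V_new/V_old).
Step 3:
                   D          C
  I            2.115     0.8449
  C         -0.03649    0.05474
  E            2.078     0.8996
  solve Keq expr → x = 0.01825; check Q = 0.1686

[D]_eq = 2.078 M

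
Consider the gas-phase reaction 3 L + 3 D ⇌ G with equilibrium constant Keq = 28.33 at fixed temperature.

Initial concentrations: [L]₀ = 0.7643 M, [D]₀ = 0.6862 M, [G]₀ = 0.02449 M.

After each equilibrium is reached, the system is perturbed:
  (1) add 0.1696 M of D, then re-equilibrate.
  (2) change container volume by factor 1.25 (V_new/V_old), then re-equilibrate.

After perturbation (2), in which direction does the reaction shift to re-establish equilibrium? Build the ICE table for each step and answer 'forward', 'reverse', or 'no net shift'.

Q₀ = 0.1698 vs Keq = 28.33 ⇒ Q<K, forward
Step 1:
                  L         D         G
  I          0.7643    0.6862   0.02449
  C         -0.3159   -0.3159    0.1053
  E          0.4484    0.3703    0.1298
  solve Keq expr → x = 0.1053; check Q = 28.33
Then add 0.1696 M of D.
Step 2:
                  L         D         G
  I          0.4484    0.5399    0.1298
  C        -0.07242  -0.07242   0.02414
  E           0.376    0.4675    0.1539
  solve Keq expr → x = 0.02414; check Q = 28.33
Then change container volume by factor 1.25 (V_new/V_old).
Step 3:
                  L         D         G
  I          0.3008     0.374    0.1231
  C         0.05711   0.05711  -0.01904
  E          0.3579    0.4311    0.1041
  solve Keq expr → x = -0.01904; check Q = 28.33

Direction: reverse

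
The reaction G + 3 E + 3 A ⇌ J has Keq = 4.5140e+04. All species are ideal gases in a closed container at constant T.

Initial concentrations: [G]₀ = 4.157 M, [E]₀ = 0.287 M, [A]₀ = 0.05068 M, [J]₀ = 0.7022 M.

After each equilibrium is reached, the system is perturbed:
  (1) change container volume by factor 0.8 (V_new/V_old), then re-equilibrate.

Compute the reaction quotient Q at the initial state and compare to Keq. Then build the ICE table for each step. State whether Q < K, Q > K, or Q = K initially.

Q₀ = 5.4894e+04 vs Keq = 4.5140e+04 ⇒ Q>K, reverse
Step 1:
                    G           E           A           J
  init          4.157       0.287     0.05068      0.7022
  Δ        9.5138e-04    0.002854    0.002854 -9.5138e-04
  eq            4.158      0.2899     0.05353      0.7012
  solve Keq expr → x = -9.5138e-04; check Q = 4.5140e+04
Then change container volume by factor 0.8 (V_new/V_old).
Step 2:
                    G           E           A           J
  init          5.197      0.3623     0.06692      0.8766
  Δ         -0.007092    -0.02128    -0.02128    0.007092
  eq             5.19       0.341     0.04564      0.8837
  solve Keq expr → x = 0.007092; check Q = 4.5140e+04

Q₀ = 5.4894e+04; Q > K (proceeds reverse)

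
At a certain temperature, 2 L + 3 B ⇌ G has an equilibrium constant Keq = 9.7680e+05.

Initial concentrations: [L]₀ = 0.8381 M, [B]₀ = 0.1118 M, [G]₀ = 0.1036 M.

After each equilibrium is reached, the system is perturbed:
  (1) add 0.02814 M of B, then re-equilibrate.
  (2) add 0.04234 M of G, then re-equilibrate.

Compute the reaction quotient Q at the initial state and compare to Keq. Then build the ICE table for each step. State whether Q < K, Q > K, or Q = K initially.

Q₀ = 105.5 vs Keq = 9.7680e+05 ⇒ Q<K, forward
Step 1:
                  L         B         G
  Initial    0.8381    0.1118    0.1036
  Change   -0.07038   -0.1056   0.03519
  Equil      0.7677  0.006224    0.1388
  solve Keq expr → x = 0.03519; check Q = 9.7680e+05
Then add 0.02814 M of B.
Step 2:
                  L         B         G
  Initial    0.7677   0.03436    0.1388
  Change    -0.0186   -0.0279    0.0093
  Equil      0.7491  0.006465    0.1481
  solve Keq expr → x = 0.0093; check Q = 9.7680e+05
Then add 0.04234 M of G.
Step 3:
                  L         B         G
  Initial    0.7491  0.006465    0.1904
  Change  3.7373e-04 5.6059e-04 -1.8686e-04
  Equil      0.7495  0.007025    0.1902
  solve Keq expr → x = -1.8686e-04; check Q = 9.7680e+05

Q₀ = 105.5; Q < K (proceeds forward)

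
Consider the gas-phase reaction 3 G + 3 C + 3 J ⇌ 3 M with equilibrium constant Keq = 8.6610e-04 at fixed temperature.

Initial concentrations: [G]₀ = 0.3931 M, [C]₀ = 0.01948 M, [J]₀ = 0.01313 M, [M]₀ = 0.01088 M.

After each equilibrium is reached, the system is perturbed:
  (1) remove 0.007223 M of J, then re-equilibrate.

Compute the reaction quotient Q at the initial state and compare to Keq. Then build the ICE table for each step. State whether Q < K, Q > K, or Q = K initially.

Q₀ = 1.2671e+06 vs Keq = 8.6610e-04 ⇒ Q>K, reverse
Step 1:
                    G           C           J           M
  Initial      0.3931     0.01948     0.01313     0.01088
  Change      0.01085     0.01085     0.01085    -0.01085
  Equil         0.404     0.03033     0.02398  2.8009e-05
  solve Keq expr → x = -0.003617; check Q = 8.6610e-04
Then remove 0.007223 M of J.
Step 2:
                    G           C           J           M
  Initial       0.404     0.03033     0.01676  2.8009e-05
  Change   8.4203e-06  8.4203e-06  8.4203e-06 -8.4203e-06
  Equil         0.404     0.03034     0.01677  1.9589e-05
  solve Keq expr → x = -2.8068e-06; check Q = 8.6610e-04

Q₀ = 1.2671e+06; Q > K (proceeds reverse)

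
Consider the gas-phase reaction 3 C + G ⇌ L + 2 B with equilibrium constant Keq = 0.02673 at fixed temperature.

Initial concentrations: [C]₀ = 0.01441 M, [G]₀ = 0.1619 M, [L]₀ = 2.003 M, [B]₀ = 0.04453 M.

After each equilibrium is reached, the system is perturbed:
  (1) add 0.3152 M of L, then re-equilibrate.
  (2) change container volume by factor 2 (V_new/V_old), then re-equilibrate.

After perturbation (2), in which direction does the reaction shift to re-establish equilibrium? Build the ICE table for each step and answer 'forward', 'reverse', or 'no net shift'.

Q₀ = 8199 vs Keq = 0.02673 ⇒ Q>K, reverse
Step 1:
                   C          G          L          B
  init       0.01441     0.1619      2.003    0.04453
  Δ          0.06512    0.02171   -0.02171   -0.04341
  eq         0.07953     0.1836      1.981   0.001116
  solve Keq expr → x = -0.02171; check Q = 0.02673
Then add 0.3152 M of L.
Step 2:
                   C          G          L          B
  init       0.07953     0.1836      2.296   0.001116
  Δ       1.1558e-04 3.8527e-05 -3.8527e-05 -7.7053e-05
  eq         0.07965     0.1836      2.296   0.001039
  solve Keq expr → x = -3.8527e-05; check Q = 0.02673
Then change container volume by factor 2 (V_new/V_old).
Step 3:
                   C          G          L          B
  init       0.03982    0.09182      1.148 5.1961e-04
  Δ       2.2340e-04 7.4466e-05 -7.4466e-05 -1.4893e-04
  eq         0.04005     0.0919      1.148 3.7068e-04
  solve Keq expr → x = -7.4466e-05; check Q = 0.02673

Direction: reverse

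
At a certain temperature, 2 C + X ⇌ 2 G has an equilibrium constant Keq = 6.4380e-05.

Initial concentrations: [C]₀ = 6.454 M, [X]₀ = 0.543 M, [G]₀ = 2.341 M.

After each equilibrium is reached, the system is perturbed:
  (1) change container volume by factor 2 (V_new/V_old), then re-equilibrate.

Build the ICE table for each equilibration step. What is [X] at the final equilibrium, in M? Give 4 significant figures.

Q₀ = 0.2423 vs Keq = 6.4380e-05 ⇒ Q>K, reverse
Step 1:
                    C           X           G
  Initial       6.454       0.543       2.341
  Change        2.251       1.125      -2.251
  Equil         8.705       1.668     0.09022
  solve Keq expr → x = -1.125; check Q = 6.4380e-05
Then change container volume by factor 2 (V_new/V_old).
Step 2:
                    C           X           G
  Initial       4.352      0.8342     0.04511
  Change      0.01299    0.006496    -0.01299
  Equil         4.365      0.8407     0.03212
  solve Keq expr → x = -0.006496; check Q = 6.4380e-05

[X]_eq = 0.8407 M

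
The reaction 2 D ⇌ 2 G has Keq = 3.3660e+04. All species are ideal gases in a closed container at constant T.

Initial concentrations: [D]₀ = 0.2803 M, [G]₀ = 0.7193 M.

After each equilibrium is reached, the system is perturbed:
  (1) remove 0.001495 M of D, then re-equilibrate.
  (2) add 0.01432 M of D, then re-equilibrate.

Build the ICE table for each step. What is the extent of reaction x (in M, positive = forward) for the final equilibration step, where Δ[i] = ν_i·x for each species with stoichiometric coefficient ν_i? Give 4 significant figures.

Q₀ = 6.585 vs Keq = 3.3660e+04 ⇒ Q<K, forward
Step 1:
                  D         G
  Initial    0.2803    0.7193
  Change    -0.2749    0.2749
  Equil    0.005419    0.9942
  solve Keq expr → x = 0.1374; check Q = 3.3660e+04
Then remove 0.001495 M of D.
Step 2:
                  D         G
  Initial  0.003924    0.9942
  Change   0.001487 -0.001487
  Equil    0.005411    0.9927
  solve Keq expr → x = -7.4345e-04; check Q = 3.3660e+04
Then add 0.01432 M of D.
Step 3:
                  D         G
  Initial   0.01973    0.9927
  Change   -0.01424   0.01424
  Equil    0.005488     1.007
  solve Keq expr → x = 0.007121; check Q = 3.3660e+04

x = 0.007121 M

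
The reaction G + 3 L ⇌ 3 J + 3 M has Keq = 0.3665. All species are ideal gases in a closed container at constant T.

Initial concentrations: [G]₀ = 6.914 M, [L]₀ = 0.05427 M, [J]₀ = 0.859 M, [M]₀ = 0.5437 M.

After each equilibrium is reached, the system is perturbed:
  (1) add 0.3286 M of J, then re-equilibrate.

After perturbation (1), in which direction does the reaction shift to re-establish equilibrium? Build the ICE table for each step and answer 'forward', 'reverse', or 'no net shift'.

Q₀ = 92.18 vs Keq = 0.3665 ⇒ Q>K, reverse
Step 1:
                   G          L          J          M
  init         6.914    0.05427      0.859     0.5437
  Δ             0.05       0.15      -0.15      -0.15
  eq           6.964     0.2043      0.709     0.3937
  solve Keq expr → x = -0.05; check Q = 0.3665
Then add 0.3286 M of J.
Step 2:
                   G          L          J          M
  init         6.964     0.2043      1.038     0.3937
  Δ          0.01564    0.04693   -0.04693   -0.04693
  eq            6.98     0.2512     0.9907     0.3468
  solve Keq expr → x = -0.01564; check Q = 0.3665

Direction: reverse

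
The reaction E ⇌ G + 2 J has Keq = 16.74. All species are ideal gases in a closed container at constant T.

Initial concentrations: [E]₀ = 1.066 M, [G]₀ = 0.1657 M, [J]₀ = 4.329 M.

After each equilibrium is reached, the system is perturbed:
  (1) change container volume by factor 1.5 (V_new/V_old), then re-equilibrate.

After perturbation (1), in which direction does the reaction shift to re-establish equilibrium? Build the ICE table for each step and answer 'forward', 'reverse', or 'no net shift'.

Q₀ = 2.913 vs Keq = 16.74 ⇒ Q<K, forward
Step 1:
                   E          G          J
  Initial      1.066     0.1657      4.329
  Change     -0.3297     0.3297     0.6593
  Equil       0.7363     0.4954      4.988
  solve Keq expr → x = 0.3297; check Q = 16.74
Then change container volume by factor 1.5 (V_new/V_old).
Step 2:
                   E          G          J
  Initial     0.4909     0.3302      3.326
  Change     -0.1334     0.1334     0.2669
  Equil       0.3575     0.4637      3.592
  solve Keq expr → x = 0.1334; check Q = 16.74

Direction: forward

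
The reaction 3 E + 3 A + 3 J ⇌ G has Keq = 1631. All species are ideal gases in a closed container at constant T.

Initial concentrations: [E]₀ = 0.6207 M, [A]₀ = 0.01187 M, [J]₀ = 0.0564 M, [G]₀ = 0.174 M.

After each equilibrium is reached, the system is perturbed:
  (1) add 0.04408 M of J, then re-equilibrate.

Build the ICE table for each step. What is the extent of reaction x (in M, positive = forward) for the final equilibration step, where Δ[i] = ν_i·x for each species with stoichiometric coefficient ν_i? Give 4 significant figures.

x = 0.005027 M

Q₀ = 2.4250e+09 vs Keq = 1631 ⇒ Q>K, reverse
Step 1:
                    E           A           J           G
  Initial      0.6207     0.01187      0.0564       0.174
  Change        0.191       0.191       0.191    -0.06367
  Equil        0.8117      0.2029      0.2474      0.1103
  solve Keq expr → x = -0.06367; check Q = 1631
Then add 0.04408 M of J.
Step 2:
                    E           A           J           G
  Initial      0.8117      0.2029      0.2915      0.1103
  Change     -0.01508    -0.01508    -0.01508    0.005027
  Equil        0.7966      0.1878      0.2764      0.1154
  solve Keq expr → x = 0.005027; check Q = 1631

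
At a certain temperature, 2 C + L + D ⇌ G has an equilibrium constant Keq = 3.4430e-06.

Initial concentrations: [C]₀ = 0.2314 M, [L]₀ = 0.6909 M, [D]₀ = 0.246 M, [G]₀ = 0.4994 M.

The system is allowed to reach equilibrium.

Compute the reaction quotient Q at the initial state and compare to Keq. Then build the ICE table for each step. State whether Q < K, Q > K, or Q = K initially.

Q₀ = 54.87; Q > K (proceeds reverse)

Q₀ = 54.87 vs Keq = 3.4430e-06 ⇒ Q>K, reverse
Step 1:
                  C         L         D         G
  I          0.2314    0.6909     0.246    0.4994
  C          0.9988    0.4994    0.4994   -0.4994
  E            1.23      1.19    0.7454 4.6230e-06
  solve Keq expr → x = -0.4994; check Q = 3.4430e-06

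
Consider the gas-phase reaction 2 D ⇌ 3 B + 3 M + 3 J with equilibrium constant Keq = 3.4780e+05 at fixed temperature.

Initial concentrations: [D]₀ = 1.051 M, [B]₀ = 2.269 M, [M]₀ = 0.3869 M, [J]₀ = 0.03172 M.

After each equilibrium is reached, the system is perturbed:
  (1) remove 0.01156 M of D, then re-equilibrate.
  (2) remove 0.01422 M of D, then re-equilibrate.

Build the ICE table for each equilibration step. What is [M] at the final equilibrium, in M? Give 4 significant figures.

[M]_eq = 1.842 M

Q₀ = 1.9548e-05 vs Keq = 3.4780e+05 ⇒ Q<K, forward
Step 1:
                   D          B          M          J
  init         1.051      2.269     0.3869    0.03172
  Δ          -0.9917      1.488      1.488      1.488
  eq         0.05933      3.757      1.874      1.519
  solve Keq expr → x = 0.4958; check Q = 3.4780e+05
Then remove 0.01156 M of D.
Step 2:
                   D          B          M          J
  init       0.04777      3.757      1.874      1.519
  Δ         0.009696   -0.01454   -0.01454   -0.01454
  eq         0.05746      3.742       1.86      1.505
  solve Keq expr → x = -0.004848; check Q = 3.4780e+05
Then remove 0.01422 M of D.
Step 3:
                   D          B          M          J
  init       0.04324      3.742       1.86      1.505
  Δ          0.01198   -0.01797   -0.01797   -0.01797
  eq         0.05522      3.724      1.842      1.487
  solve Keq expr → x = -0.005989; check Q = 3.4780e+05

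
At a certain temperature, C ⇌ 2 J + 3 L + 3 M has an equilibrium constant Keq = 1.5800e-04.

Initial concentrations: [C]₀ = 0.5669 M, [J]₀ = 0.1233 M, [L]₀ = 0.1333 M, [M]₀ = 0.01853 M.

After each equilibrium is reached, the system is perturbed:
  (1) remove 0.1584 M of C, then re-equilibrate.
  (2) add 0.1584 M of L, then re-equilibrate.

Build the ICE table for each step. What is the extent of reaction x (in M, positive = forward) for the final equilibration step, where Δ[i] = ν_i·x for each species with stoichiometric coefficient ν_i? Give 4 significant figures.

Q₀ = 4.0414e-10 vs Keq = 1.5800e-04 ⇒ Q<K, forward
Step 1:
                  C         J         L         M
  init       0.5669    0.1233    0.1333   0.01853
  Δ        -0.08086    0.1617    0.2426    0.2426
  eq          0.486     0.285    0.3759    0.2611
  solve Keq expr → x = 0.08086; check Q = 1.5800e-04
Then remove 0.1584 M of C.
Step 2:
                  C         J         L         M
  init       0.3276     0.285    0.3759    0.2611
  Δ        0.005103  -0.01021  -0.01531  -0.01531
  eq         0.3327    0.2748    0.3606    0.2458
  solve Keq expr → x = -0.005103; check Q = 1.5800e-04
Then add 0.1584 M of L.
Step 3:
                  C         J         L         M
  init       0.3327    0.2748     0.519    0.2458
  Δ         0.01426  -0.02851  -0.04277  -0.04277
  eq          0.347    0.2463    0.4762     0.203
  solve Keq expr → x = -0.01426; check Q = 1.5800e-04

x = -0.01426 M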